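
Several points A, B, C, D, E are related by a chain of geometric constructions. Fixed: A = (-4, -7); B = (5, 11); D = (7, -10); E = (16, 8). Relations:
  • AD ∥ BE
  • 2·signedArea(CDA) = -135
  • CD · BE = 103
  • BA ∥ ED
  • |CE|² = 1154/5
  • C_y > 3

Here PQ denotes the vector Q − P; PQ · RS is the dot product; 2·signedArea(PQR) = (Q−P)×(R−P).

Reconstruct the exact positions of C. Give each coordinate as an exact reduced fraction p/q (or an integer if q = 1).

1. C_x = 7/5  [2·signedArea(CDA) = -135 ∩ CD · BE = 103]
2. C_y = 19/5  [2·signedArea(CDA) = -135 ∩ CD · BE = 103]
   → C = (7/5, 19/5)

C = (7/5, 19/5)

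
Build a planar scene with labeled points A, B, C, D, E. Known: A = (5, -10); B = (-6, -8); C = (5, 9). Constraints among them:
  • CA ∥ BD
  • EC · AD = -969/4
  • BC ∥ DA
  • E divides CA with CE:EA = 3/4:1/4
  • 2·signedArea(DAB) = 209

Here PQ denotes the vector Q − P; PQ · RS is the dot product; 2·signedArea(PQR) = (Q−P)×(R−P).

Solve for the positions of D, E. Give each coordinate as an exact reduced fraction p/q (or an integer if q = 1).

1. D_x = -6  [BC ∥ DA ∩ CA ∥ BD]
2. D_y = -27  [BC ∥ DA ∩ CA ∥ BD]
   → D = (-6, -27)
3. E_x = 5  [E divides CA with CE:EA = 3/4:1/4]
4. E_y = -21/4  [E divides CA with CE:EA = 3/4:1/4]
   → E = (5, -21/4)

D = (-6, -27)
E = (5, -21/4)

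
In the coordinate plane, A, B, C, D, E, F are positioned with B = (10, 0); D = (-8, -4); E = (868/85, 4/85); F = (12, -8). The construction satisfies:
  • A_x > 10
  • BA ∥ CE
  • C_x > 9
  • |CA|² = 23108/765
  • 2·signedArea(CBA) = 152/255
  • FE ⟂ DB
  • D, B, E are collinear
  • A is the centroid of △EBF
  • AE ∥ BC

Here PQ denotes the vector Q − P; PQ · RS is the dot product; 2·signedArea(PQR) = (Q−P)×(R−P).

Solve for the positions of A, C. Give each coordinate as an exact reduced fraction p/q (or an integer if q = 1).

1. A_x = 2738/255  [A is the centroid of △EBF]
2. A_y = -676/255  [A is the centroid of △EBF]
   → A = (2738/255, -676/255)
3. C_x = 2416/255  [BA ∥ CE ∩ AE ∥ BC]
4. C_y = 688/255  [BA ∥ CE ∩ AE ∥ BC]
   → C = (2416/255, 688/255)

A = (2738/255, -676/255)
C = (2416/255, 688/255)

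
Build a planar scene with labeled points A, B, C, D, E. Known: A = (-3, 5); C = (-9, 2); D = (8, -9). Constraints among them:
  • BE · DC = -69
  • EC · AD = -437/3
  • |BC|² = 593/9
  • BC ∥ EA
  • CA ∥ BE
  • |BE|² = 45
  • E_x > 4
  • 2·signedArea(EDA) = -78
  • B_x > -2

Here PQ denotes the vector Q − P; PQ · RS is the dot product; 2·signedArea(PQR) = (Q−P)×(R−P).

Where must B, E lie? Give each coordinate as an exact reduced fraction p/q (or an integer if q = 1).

1. E_x = 14/3  [EC · AD = -437/3 ∩ 2·signedArea(EDA) = -78]
2. E_y = 7/3  [EC · AD = -437/3 ∩ 2·signedArea(EDA) = -78]
   → E = (14/3, 7/3)
3. B_x = -4/3  [BE · DC = -69 ∩ BC ∥ EA]
4. B_y = -2/3  [BE · DC = -69 ∩ BC ∥ EA]
   → B = (-4/3, -2/3)

B = (-4/3, -2/3)
E = (14/3, 7/3)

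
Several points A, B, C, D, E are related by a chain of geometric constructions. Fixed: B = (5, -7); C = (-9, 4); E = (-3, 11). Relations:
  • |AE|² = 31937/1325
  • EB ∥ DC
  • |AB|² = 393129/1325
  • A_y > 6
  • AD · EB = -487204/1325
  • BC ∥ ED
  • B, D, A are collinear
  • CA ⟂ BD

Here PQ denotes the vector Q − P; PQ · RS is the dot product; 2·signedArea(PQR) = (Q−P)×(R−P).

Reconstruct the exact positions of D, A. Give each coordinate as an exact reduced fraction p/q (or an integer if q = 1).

A = (-7169/1325, 8908/1325)
D = (-17, 22)

1. D_x = -17  [EB ∥ DC ∩ BC ∥ ED]
2. D_y = 22  [EB ∥ DC ∩ BC ∥ ED]
   → D = (-17, 22)
3. A_x = -7169/1325  [B, D, A are collinear ∩ CA ⟂ BD]
4. A_y = 8908/1325  [B, D, A are collinear ∩ CA ⟂ BD]
   → A = (-7169/1325, 8908/1325)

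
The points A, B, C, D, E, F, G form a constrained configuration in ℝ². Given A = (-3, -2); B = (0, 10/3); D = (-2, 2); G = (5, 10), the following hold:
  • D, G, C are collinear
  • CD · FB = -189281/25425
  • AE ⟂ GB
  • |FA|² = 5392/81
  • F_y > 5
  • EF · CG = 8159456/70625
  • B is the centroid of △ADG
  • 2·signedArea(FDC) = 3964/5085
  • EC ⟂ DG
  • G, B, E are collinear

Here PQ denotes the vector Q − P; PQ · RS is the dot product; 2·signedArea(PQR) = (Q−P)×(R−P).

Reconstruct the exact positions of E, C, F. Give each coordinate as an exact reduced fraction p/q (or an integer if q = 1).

C = (-12587/2825, -2278/2825)
E = (-91/25, -38/25)
F = (1, 46/9)

1. E_x = -91/25  [G, B, E are collinear ∩ AE ⟂ GB]
2. E_y = -38/25  [G, B, E are collinear ∩ AE ⟂ GB]
   → E = (-91/25, -38/25)
3. C_x = -12587/2825  [D, G, C are collinear ∩ EC ⟂ DG]
4. C_y = -2278/2825  [D, G, C are collinear ∩ EC ⟂ DG]
   → C = (-12587/2825, -2278/2825)
5. F_x = 1  [2·signedArea(FDC) = 3964/5085 ∩ EF · CG = 8159456/70625]
6. F_y = 46/9  [2·signedArea(FDC) = 3964/5085 ∩ EF · CG = 8159456/70625]
   → F = (1, 46/9)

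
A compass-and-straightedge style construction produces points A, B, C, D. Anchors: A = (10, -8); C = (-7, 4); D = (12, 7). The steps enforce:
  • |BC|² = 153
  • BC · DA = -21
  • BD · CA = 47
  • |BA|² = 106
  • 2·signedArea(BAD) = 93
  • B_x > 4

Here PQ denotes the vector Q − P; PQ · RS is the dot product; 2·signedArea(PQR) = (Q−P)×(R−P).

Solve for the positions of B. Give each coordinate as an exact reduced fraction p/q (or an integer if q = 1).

B = (5, 1)

1. B_x = 5  [BD · CA = 47 ∩ 2·signedArea(BAD) = 93]
2. B_y = 1  [BD · CA = 47 ∩ 2·signedArea(BAD) = 93]
   → B = (5, 1)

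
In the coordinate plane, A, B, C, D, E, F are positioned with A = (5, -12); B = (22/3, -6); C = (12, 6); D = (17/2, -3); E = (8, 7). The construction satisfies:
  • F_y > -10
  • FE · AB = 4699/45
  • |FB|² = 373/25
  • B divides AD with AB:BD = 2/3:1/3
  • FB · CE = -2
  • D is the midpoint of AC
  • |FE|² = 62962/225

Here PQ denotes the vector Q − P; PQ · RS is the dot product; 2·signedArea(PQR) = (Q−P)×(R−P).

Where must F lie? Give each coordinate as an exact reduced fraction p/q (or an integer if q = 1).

F = (89/15, -48/5)

1. F_x = 89/15  [FB · CE = -2 ∩ FE · AB = 4699/45]
2. F_y = -48/5  [FB · CE = -2 ∩ FE · AB = 4699/45]
   → F = (89/15, -48/5)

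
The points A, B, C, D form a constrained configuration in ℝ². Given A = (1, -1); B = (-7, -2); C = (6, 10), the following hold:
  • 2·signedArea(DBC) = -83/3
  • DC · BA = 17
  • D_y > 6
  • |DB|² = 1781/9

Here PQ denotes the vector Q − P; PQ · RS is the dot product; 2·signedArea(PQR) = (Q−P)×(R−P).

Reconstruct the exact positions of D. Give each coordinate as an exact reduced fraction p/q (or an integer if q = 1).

1. D_x = 13/3  [2·signedArea(DBC) = -83/3 ∩ DC · BA = 17]
2. D_y = 19/3  [2·signedArea(DBC) = -83/3 ∩ DC · BA = 17]
   → D = (13/3, 19/3)

D = (13/3, 19/3)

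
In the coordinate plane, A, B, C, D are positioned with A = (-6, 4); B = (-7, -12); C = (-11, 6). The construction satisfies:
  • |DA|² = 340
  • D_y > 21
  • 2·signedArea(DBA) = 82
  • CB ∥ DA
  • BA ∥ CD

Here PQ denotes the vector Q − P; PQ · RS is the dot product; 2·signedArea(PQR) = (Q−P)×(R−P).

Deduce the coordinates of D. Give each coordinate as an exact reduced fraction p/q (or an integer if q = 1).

1. D_x = -10  [CB ∥ DA ∩ BA ∥ CD]
2. D_y = 22  [CB ∥ DA ∩ BA ∥ CD]
   → D = (-10, 22)

D = (-10, 22)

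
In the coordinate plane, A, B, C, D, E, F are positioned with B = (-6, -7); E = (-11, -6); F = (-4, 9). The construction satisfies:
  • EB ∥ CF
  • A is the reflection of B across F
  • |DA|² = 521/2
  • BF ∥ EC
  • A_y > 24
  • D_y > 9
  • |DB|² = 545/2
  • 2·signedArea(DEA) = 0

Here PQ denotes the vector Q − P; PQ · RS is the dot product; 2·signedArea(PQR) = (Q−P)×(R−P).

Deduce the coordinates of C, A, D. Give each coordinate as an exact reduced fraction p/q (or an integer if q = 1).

1. C_x = -9  [EB ∥ CF ∩ BF ∥ EC]
2. C_y = 10  [EB ∥ CF ∩ BF ∥ EC]
   → C = (-9, 10)
3. A_x = -2  [A is the reflection of B across F]
4. A_y = 25  [A is the reflection of B across F]
   → A = (-2, 25)
5. D_x = -13/2  [line -31·x + 9·y + -287 = 0 ∩ |DB|² = 545/2]
6. D_y = 19/2  [line -31·x + 9·y + -287 = 0 ∩ |DB|² = 545/2]
   → D = (-13/2, 19/2)

A = (-2, 25)
C = (-9, 10)
D = (-13/2, 19/2)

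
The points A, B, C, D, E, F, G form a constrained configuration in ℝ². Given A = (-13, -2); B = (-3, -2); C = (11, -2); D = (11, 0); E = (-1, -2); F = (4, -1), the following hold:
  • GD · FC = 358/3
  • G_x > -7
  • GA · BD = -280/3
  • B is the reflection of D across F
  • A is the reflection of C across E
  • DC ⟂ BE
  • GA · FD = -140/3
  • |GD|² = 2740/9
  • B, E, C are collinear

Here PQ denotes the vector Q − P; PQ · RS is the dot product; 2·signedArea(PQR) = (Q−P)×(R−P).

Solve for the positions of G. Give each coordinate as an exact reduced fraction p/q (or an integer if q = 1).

1. G_x = -19/3  [GD · FC = 358/3 ∩ GA · FD = -140/3]
2. G_y = -2  [GD · FC = 358/3 ∩ GA · FD = -140/3]
   → G = (-19/3, -2)

G = (-19/3, -2)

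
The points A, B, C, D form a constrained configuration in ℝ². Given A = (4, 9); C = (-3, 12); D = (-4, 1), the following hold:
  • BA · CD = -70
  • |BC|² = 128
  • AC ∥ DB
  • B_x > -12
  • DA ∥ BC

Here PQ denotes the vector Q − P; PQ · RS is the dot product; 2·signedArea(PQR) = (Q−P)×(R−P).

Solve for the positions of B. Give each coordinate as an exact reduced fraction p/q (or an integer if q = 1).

1. B_x = -11  [DA ∥ BC ∩ AC ∥ DB]
2. B_y = 4  [DA ∥ BC ∩ AC ∥ DB]
   → B = (-11, 4)

B = (-11, 4)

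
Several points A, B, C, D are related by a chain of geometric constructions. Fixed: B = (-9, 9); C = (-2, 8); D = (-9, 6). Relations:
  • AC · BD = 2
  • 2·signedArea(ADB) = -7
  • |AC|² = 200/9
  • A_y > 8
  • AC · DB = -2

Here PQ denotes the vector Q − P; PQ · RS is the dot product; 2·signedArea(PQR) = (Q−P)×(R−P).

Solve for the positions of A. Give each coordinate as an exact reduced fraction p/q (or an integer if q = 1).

1. A_x = -20/3  [AC · DB = -2 ∩ 2·signedArea(ADB) = -7]
2. A_y = 26/3  [AC · DB = -2 ∩ 2·signedArea(ADB) = -7]
   → A = (-20/3, 26/3)

A = (-20/3, 26/3)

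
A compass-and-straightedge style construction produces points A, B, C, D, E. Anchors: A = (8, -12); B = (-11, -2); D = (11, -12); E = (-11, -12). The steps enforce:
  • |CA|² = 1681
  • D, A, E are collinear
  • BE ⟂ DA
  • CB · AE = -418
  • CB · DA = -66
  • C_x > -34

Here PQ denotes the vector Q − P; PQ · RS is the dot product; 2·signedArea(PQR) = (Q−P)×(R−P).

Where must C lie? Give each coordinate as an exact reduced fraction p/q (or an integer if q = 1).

1. C_x = -33  [CB · AE = -418]
2. C_y = -12  [|CA|² = 1681]
   → C = (-33, -12)

C = (-33, -12)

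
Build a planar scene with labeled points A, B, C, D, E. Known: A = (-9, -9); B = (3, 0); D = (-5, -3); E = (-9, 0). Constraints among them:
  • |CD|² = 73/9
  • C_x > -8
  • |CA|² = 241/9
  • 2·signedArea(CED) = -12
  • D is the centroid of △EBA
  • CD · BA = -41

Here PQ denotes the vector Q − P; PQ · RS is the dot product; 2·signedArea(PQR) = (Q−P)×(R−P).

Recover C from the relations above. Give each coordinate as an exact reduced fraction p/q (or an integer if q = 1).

C = (-23/3, -4)

1. C_x = -23/3  [CD · BA = -41 ∩ 2·signedArea(CED) = -12]
2. C_y = -4  [CD · BA = -41 ∩ 2·signedArea(CED) = -12]
   → C = (-23/3, -4)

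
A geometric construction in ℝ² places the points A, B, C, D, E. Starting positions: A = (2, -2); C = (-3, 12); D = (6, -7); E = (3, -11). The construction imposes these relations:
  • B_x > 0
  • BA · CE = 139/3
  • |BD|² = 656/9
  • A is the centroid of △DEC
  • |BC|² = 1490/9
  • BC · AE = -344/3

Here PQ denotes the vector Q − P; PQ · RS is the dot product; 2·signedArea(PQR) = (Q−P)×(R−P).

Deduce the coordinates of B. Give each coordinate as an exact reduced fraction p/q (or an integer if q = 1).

B = (2/3, -1/3)

1. B_x = 2/3  [BC · AE = -344/3 ∩ BA · CE = 139/3]
2. B_y = -1/3  [BC · AE = -344/3 ∩ BA · CE = 139/3]
   → B = (2/3, -1/3)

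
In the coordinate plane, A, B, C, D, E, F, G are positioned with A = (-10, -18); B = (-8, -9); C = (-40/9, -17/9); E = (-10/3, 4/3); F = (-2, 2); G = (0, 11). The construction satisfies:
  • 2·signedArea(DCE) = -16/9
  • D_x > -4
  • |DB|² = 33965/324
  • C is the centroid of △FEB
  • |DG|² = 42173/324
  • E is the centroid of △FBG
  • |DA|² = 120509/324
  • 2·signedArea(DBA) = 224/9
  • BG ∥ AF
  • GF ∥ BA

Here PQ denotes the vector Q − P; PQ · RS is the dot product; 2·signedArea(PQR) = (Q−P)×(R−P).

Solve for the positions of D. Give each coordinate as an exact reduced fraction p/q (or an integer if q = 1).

D = (-29/9, 1/18)

1. D_x = -29/9  [2·signedArea(DCE) = -16/9 ∩ 2·signedArea(DBA) = 224/9]
2. D_y = 1/18  [2·signedArea(DCE) = -16/9 ∩ 2·signedArea(DBA) = 224/9]
   → D = (-29/9, 1/18)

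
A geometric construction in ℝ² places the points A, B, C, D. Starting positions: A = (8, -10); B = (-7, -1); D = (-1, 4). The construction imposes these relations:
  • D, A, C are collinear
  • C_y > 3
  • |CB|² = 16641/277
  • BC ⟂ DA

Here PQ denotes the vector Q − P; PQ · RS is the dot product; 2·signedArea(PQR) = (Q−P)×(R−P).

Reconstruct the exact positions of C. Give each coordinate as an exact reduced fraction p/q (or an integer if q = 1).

1. C_x = -133/277  [D, A, C are collinear ∩ BC ⟂ DA]
2. C_y = 884/277  [D, A, C are collinear ∩ BC ⟂ DA]
   → C = (-133/277, 884/277)

C = (-133/277, 884/277)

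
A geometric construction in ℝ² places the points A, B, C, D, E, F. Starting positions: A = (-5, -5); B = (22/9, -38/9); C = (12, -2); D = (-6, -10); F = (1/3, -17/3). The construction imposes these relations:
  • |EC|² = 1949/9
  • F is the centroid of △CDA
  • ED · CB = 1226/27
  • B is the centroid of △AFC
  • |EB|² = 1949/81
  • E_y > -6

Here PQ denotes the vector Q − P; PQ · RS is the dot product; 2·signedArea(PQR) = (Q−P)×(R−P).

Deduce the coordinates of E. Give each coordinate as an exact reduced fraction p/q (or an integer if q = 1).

1. E_x = -7/3  [line 86/9·x + 20/9·y + 922/27 = 0 ∩ |EC|² = 1949/9]
2. E_y = -16/3  [line 86/9·x + 20/9·y + 922/27 = 0 ∩ |EC|² = 1949/9]
   → E = (-7/3, -16/3)

E = (-7/3, -16/3)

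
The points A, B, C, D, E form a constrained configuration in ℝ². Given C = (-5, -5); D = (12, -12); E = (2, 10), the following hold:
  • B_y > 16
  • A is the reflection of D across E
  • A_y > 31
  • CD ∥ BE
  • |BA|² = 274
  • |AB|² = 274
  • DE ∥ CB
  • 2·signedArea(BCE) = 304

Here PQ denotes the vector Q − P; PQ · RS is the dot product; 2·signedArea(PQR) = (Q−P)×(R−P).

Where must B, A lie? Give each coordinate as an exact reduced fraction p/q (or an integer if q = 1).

1. B_x = -15  [CD ∥ BE ∩ DE ∥ CB]
2. B_y = 17  [CD ∥ BE ∩ DE ∥ CB]
   → B = (-15, 17)
3. A_x = -8  [A is the reflection of D across E]
4. A_y = 32  [A is the reflection of D across E]
   → A = (-8, 32)

A = (-8, 32)
B = (-15, 17)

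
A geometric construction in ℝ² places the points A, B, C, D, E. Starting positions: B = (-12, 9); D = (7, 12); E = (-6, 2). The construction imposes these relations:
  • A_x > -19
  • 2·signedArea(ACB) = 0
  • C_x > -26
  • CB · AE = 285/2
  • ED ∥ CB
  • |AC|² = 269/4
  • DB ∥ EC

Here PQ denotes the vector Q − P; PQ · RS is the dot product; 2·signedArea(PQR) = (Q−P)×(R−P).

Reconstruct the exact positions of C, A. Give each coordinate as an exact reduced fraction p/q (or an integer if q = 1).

1. C_x = -25  [ED ∥ CB ∩ DB ∥ EC]
2. C_y = -1  [ED ∥ CB ∩ DB ∥ EC]
   → C = (-25, -1)
3. A_x = -37/2  [2·signedArea(ACB) = 0 ∩ CB · AE = 285/2]
4. A_y = 4  [2·signedArea(ACB) = 0 ∩ CB · AE = 285/2]
   → A = (-37/2, 4)

A = (-37/2, 4)
C = (-25, -1)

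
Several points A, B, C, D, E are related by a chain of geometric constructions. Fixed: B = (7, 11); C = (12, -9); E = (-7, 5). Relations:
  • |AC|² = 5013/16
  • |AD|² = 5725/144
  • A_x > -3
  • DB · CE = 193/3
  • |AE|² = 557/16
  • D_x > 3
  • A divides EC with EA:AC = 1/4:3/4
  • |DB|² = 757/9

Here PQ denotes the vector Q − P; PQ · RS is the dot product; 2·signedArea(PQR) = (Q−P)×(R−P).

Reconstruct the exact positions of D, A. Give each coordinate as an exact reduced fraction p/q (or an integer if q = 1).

1. A_x = -9/4  [A divides EC with EA:AC = 1/4:3/4]
2. A_y = 3/2  [A divides EC with EA:AC = 1/4:3/4]
   → A = (-9/4, 3/2)
3. D_x = 4  [line 19·x + -14·y + -130/3 = 0 ∩ |AD|² = 5725/144]
4. D_y = 7/3  [line 19·x + -14·y + -130/3 = 0 ∩ |AD|² = 5725/144]
   → D = (4, 7/3)

A = (-9/4, 3/2)
D = (4, 7/3)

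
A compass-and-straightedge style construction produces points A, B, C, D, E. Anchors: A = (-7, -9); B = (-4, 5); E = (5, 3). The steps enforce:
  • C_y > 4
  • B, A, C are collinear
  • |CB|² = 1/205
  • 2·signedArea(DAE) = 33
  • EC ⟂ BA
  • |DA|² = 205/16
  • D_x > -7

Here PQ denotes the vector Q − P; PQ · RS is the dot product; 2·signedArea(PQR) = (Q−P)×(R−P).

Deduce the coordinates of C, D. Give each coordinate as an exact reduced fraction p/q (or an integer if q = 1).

C = (-823/205, 1011/205)
D = (-25/4, -11/2)

1. C_x = -823/205  [B, A, C are collinear ∩ EC ⟂ BA]
2. C_y = 1011/205  [B, A, C are collinear ∩ EC ⟂ BA]
   → C = (-823/205, 1011/205)
3. D_x = -25/4  [line -12·x + 12·y + -9 = 0 ∩ |DA|² = 205/16]
4. D_y = -11/2  [line -12·x + 12·y + -9 = 0 ∩ |DA|² = 205/16]
   → D = (-25/4, -11/2)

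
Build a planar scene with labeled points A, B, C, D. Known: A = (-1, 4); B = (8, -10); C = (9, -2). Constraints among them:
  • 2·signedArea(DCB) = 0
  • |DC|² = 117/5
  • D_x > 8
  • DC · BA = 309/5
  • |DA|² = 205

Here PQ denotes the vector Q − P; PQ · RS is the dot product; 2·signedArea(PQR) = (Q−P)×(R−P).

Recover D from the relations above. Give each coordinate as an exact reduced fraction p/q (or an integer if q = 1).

1. D_x = 42/5  [2·signedArea(DCB) = 0 ∩ DC · BA = 309/5]
2. D_y = -34/5  [2·signedArea(DCB) = 0 ∩ DC · BA = 309/5]
   → D = (42/5, -34/5)

D = (42/5, -34/5)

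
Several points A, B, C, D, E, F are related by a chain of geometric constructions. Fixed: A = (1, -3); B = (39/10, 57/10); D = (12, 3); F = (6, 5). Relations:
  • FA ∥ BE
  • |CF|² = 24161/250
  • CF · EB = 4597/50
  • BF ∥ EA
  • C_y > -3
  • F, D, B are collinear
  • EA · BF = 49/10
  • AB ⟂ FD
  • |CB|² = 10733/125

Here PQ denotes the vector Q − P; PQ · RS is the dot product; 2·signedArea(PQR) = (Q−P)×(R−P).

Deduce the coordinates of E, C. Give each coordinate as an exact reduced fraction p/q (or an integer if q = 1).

C = (-13/50, -129/50)
E = (-11/10, -23/10)

1. E_x = -11/10  [BF ∥ EA ∩ FA ∥ BE]
2. E_y = -23/10  [BF ∥ EA ∩ FA ∥ BE]
   → E = (-11/10, -23/10)
3. C_x = -13/50  [line -5·x + -8·y + -1097/50 = 0 ∩ |CF|² = 24161/250]
4. C_y = -129/50  [line -5·x + -8·y + -1097/50 = 0 ∩ |CF|² = 24161/250]
   → C = (-13/50, -129/50)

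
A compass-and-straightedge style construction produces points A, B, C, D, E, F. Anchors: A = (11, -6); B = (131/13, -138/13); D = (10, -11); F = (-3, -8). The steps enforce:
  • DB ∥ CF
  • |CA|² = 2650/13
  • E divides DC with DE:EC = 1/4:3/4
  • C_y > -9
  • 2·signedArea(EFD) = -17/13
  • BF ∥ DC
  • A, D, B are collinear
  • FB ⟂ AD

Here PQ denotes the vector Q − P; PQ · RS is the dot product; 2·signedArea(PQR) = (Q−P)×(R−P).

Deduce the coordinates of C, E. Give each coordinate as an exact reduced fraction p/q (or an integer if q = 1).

1. C_x = -40/13  [DB ∥ CF ∩ BF ∥ DC]
2. C_y = -109/13  [DB ∥ CF ∩ BF ∥ DC]
   → C = (-40/13, -109/13)
3. E_x = 175/26  [E divides DC with DE:EC = 1/4:3/4]
4. E_y = -269/26  [E divides DC with DE:EC = 1/4:3/4]
   → E = (175/26, -269/26)

C = (-40/13, -109/13)
E = (175/26, -269/26)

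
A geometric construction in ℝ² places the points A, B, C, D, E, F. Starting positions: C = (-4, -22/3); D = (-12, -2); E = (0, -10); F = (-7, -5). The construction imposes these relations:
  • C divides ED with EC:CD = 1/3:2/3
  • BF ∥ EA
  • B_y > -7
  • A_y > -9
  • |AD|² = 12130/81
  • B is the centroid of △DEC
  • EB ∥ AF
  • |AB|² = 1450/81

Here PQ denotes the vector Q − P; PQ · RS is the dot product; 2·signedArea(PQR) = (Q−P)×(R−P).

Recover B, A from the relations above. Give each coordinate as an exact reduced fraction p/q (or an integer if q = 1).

1. B_x = -16/3  [B is the centroid of △DEC]
2. B_y = -58/9  [B is the centroid of △DEC]
   → B = (-16/3, -58/9)
3. A_x = -5/3  [EB ∥ AF ∩ BF ∥ EA]
4. A_y = -77/9  [EB ∥ AF ∩ BF ∥ EA]
   → A = (-5/3, -77/9)

A = (-5/3, -77/9)
B = (-16/3, -58/9)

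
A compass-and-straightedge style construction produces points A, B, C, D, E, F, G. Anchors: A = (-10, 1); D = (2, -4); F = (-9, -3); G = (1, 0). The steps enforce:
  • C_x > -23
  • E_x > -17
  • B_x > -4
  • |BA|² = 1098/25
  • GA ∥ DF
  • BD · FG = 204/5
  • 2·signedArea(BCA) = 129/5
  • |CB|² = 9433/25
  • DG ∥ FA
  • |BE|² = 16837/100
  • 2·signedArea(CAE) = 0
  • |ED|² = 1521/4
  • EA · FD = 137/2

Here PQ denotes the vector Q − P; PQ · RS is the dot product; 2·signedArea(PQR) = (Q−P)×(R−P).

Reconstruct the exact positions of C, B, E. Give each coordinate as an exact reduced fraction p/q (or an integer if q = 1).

B = (-17/5, 2/5)
C = (-22, 6)
E = (-16, 7/2)

1. B_x = -17/5  [line -10·x + -3·y + -164/5 = 0 ∩ |BA|² = 1098/25]
2. B_y = 2/5  [line -10·x + -3·y + -164/5 = 0 ∩ |BA|² = 1098/25]
   → B = (-17/5, 2/5)
3. E_x = -16  [line -11·x + 1·y + -359/2 = 0 ∩ |ED|² = 1521/4]
4. E_y = 7/2  [line -11·x + 1·y + -359/2 = 0 ∩ |ED|² = 1521/4]
   → E = (-16, 7/2)
5. C_x = -22  [2·signedArea(CAE) = 0 ∩ 2·signedArea(BCA) = 129/5]
6. C_y = 6  [2·signedArea(CAE) = 0 ∩ 2·signedArea(BCA) = 129/5]
   → C = (-22, 6)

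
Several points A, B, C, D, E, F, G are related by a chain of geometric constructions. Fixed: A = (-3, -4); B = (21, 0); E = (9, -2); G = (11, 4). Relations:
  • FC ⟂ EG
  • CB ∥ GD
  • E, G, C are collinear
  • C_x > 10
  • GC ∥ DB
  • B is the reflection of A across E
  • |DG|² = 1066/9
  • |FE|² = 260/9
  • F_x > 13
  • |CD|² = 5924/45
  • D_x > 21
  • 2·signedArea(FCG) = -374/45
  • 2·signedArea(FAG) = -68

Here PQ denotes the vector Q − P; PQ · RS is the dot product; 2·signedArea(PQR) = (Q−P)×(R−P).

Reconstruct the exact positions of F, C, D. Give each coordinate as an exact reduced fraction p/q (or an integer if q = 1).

1. F_x = 41/3  [line -8·x + 14·y + 100 = 0 ∩ |FE|² = 260/9]
2. F_y = 2/3  [line -8·x + 14·y + 100 = 0 ∩ |FE|² = 260/9]
   → F = (41/3, 2/3)
3. C_x = 154/15  [2·signedArea(FCG) = -374/45 ∩ E, G, C are collinear]
4. C_y = 9/5  [2·signedArea(FCG) = -374/45 ∩ E, G, C are collinear]
   → C = (154/15, 9/5)
5. D_x = 326/15  [GC ∥ DB ∩ CB ∥ GD]
6. D_y = 11/5  [GC ∥ DB ∩ CB ∥ GD]
   → D = (326/15, 11/5)

C = (154/15, 9/5)
D = (326/15, 11/5)
F = (41/3, 2/3)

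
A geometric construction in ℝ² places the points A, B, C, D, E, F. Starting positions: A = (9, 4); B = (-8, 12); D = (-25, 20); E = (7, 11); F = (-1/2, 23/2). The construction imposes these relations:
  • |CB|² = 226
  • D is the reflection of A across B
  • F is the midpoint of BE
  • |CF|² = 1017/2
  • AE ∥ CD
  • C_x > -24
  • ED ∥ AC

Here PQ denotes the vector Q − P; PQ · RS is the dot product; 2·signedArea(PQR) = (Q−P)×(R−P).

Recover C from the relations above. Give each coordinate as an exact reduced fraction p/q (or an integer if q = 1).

1. C_x = -23  [AE ∥ CD ∩ ED ∥ AC]
2. C_y = 13  [AE ∥ CD ∩ ED ∥ AC]
   → C = (-23, 13)

C = (-23, 13)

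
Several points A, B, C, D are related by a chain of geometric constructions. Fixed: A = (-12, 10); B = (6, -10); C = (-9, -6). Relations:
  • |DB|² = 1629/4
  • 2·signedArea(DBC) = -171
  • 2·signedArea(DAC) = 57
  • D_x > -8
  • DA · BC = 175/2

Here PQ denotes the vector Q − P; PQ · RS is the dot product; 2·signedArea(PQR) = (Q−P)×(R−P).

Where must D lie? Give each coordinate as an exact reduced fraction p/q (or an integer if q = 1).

1. D_x = -15/2  [2·signedArea(DBC) = -171 ∩ DA · BC = 175/2]
2. D_y = 5  [2·signedArea(DBC) = -171 ∩ DA · BC = 175/2]
   → D = (-15/2, 5)

D = (-15/2, 5)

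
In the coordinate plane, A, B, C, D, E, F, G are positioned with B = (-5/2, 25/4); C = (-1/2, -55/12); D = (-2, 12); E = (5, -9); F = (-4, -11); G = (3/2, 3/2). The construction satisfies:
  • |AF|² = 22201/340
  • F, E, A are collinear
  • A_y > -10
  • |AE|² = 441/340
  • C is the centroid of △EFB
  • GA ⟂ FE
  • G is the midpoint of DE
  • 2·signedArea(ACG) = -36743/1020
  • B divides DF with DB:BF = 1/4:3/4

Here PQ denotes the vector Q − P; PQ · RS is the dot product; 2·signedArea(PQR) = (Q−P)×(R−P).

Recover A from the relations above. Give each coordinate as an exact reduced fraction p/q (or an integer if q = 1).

1. A_x = 661/170  [F, E, A are collinear ∩ GA ⟂ FE]
2. A_y = -786/85  [F, E, A are collinear ∩ GA ⟂ FE]
   → A = (661/170, -786/85)

A = (661/170, -786/85)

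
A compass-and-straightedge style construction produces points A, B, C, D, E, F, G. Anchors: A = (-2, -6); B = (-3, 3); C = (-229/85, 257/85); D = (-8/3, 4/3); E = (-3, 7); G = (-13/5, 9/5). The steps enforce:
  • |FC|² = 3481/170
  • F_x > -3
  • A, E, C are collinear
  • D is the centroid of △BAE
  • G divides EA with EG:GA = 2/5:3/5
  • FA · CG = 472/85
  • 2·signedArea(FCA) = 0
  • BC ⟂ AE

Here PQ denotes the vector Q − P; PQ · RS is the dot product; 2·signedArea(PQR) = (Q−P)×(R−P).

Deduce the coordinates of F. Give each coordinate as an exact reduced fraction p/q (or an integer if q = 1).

F = (-399/170, -253/170)

1. F_x = -399/170  [2·signedArea(FCA) = 0 ∩ FA · CG = 472/85]
2. F_y = -253/170  [2·signedArea(FCA) = 0 ∩ FA · CG = 472/85]
   → F = (-399/170, -253/170)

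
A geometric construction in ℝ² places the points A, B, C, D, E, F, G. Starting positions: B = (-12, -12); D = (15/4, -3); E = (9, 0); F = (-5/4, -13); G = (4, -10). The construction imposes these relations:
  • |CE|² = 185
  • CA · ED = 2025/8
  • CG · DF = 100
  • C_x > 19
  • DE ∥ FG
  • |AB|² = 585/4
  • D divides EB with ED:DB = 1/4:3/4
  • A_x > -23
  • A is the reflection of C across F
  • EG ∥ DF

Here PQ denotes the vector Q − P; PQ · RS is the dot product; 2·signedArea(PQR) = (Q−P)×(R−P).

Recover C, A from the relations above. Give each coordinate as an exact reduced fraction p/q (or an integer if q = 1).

A = (-45/2, -18)
C = (20, -8)

1. C_x = 20  [line 5·x + 10·y + -20 = 0 ∩ |CE|² = 185]
2. C_y = -8  [line 5·x + 10·y + -20 = 0 ∩ |CE|² = 185]
   → C = (20, -8)
3. A_x = -45/2  [CA · ED = 2025/8 ∩ A is the reflection of C across F]
4. A_y = -18  [CA · ED = 2025/8 ∩ A is the reflection of C across F]
   → A = (-45/2, -18)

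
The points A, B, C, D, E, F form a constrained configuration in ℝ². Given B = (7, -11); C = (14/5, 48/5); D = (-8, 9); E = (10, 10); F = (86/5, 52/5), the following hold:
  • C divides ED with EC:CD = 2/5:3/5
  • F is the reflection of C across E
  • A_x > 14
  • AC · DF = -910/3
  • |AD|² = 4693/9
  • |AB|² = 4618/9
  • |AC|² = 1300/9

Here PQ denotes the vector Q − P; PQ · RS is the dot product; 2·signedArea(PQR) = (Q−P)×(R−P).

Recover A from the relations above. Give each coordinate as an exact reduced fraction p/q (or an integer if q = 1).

A = (74/5, 154/15)

1. A_x = 74/5  [line -126/5·x + -7/5·y + 1162/3 = 0 ∩ |AD|² = 4693/9]
2. A_y = 154/15  [line -126/5·x + -7/5·y + 1162/3 = 0 ∩ |AD|² = 4693/9]
   → A = (74/5, 154/15)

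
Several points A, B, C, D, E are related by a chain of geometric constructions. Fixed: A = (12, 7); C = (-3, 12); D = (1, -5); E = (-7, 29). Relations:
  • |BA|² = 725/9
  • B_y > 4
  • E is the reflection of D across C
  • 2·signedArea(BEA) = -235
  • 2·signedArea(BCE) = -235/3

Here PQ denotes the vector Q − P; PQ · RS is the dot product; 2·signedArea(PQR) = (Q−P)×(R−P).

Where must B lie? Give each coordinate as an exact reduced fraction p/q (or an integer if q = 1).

B = (10/3, 14/3)

1. B_x = 10/3  [2·signedArea(BEA) = -235 ∩ 2·signedArea(BCE) = -235/3]
2. B_y = 14/3  [2·signedArea(BEA) = -235 ∩ 2·signedArea(BCE) = -235/3]
   → B = (10/3, 14/3)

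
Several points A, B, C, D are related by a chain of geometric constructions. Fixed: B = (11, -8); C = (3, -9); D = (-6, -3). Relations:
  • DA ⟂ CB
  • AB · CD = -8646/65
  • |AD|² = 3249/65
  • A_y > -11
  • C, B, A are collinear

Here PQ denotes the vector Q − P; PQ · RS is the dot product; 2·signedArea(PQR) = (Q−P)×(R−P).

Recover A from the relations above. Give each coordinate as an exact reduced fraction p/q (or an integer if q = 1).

A = (-333/65, -651/65)

1. A_x = -333/65  [C, B, A are collinear ∩ DA ⟂ CB]
2. A_y = -651/65  [C, B, A are collinear ∩ DA ⟂ CB]
   → A = (-333/65, -651/65)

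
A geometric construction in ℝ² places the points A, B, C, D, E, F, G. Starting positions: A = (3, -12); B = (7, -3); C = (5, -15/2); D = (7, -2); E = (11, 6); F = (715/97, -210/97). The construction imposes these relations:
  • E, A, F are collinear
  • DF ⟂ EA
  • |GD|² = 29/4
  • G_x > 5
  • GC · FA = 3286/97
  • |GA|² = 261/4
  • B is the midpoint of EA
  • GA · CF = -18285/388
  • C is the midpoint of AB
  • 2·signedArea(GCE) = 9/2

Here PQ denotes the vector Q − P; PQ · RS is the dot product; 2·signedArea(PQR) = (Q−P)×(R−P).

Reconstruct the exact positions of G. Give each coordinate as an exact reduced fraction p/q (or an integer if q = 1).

G = (6, -9/2)

1. G_x = 6  [2·signedArea(GCE) = 9/2 ∩ GA · CF = -18285/388]
2. G_y = -9/2  [2·signedArea(GCE) = 9/2 ∩ GA · CF = -18285/388]
   → G = (6, -9/2)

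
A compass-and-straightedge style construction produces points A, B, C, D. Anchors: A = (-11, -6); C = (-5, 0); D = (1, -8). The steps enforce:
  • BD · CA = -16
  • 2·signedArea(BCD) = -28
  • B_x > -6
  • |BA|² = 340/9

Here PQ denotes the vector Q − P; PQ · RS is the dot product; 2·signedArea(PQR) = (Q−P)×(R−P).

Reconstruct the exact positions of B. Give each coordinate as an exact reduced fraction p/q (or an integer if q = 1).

1. B_x = -5  [BD · CA = -16 ∩ 2·signedArea(BCD) = -28]
2. B_y = -14/3  [BD · CA = -16 ∩ 2·signedArea(BCD) = -28]
   → B = (-5, -14/3)

B = (-5, -14/3)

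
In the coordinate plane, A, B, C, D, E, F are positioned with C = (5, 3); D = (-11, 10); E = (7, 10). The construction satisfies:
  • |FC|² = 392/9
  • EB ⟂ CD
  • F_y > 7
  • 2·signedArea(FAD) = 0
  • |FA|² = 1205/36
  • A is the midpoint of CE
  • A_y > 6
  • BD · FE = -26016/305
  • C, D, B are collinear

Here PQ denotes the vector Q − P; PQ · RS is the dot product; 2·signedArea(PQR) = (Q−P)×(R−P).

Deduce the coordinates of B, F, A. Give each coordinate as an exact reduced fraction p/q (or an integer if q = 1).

1. B_x = 1253/305  [C, D, B are collinear ∩ EB ⟂ CD]
2. B_y = 1034/305  [C, D, B are collinear ∩ EB ⟂ CD]
   → B = (1253/305, 1034/305)
3. F_x = 1/3  [line 4608/305·x + -2016/305·y + 2784/61 = 0 ∩ |FC|² = 392/9]
4. F_y = 23/3  [line 4608/305·x + -2016/305·y + 2784/61 = 0 ∩ |FC|² = 392/9]
   → F = (1/3, 23/3)
5. A_x = 6  [2·signedArea(FAD) = 0 ∩ A is the midpoint of CE]
6. A_y = 13/2  [2·signedArea(FAD) = 0 ∩ A is the midpoint of CE]
   → A = (6, 13/2)

A = (6, 13/2)
B = (1253/305, 1034/305)
F = (1/3, 23/3)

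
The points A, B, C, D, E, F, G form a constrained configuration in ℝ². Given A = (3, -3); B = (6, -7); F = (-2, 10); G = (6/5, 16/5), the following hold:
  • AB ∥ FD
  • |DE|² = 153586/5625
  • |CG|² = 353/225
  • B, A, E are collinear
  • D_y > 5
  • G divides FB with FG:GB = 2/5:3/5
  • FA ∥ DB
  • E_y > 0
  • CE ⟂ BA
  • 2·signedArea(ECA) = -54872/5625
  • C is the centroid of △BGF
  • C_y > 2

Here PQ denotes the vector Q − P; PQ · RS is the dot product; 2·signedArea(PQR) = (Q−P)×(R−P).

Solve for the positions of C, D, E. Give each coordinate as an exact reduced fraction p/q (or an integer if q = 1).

1. C_x = 26/15  [C is the centroid of △BGF]
2. C_y = 31/15  [C is the centroid of △BGF]
   → C = (26/15, 31/15)
3. D_x = 1  [FA ∥ DB ∩ AB ∥ FD]
4. D_y = 6  [FA ∥ DB ∩ AB ∥ FD]
   → D = (1, 6)
5. E_x = 14/125  [B, A, E are collinear ∩ CE ⟂ BA]
6. E_y = 319/375  [B, A, E are collinear ∩ CE ⟂ BA]
   → E = (14/125, 319/375)

C = (26/15, 31/15)
D = (1, 6)
E = (14/125, 319/375)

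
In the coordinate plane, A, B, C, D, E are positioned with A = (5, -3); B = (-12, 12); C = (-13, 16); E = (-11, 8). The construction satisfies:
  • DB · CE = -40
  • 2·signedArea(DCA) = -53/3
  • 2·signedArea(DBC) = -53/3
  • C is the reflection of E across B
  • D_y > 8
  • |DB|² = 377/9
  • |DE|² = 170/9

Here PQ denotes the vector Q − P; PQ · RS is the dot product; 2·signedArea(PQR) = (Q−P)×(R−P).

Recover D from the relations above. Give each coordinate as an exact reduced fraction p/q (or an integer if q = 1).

D = (-20/3, 25/3)

1. D_x = -20/3  [2·signedArea(DCA) = -53/3 ∩ DB · CE = -40]
2. D_y = 25/3  [2·signedArea(DCA) = -53/3 ∩ DB · CE = -40]
   → D = (-20/3, 25/3)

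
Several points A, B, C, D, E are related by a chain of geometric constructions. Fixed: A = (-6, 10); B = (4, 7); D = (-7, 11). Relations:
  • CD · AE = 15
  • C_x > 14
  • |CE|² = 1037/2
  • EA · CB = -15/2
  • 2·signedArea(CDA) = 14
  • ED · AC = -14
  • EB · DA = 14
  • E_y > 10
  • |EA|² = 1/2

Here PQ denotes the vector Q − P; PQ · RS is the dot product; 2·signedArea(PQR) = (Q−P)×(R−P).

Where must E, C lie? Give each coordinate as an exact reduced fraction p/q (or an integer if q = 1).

C = (15, 3)
E = (-13/2, 21/2)

1. E_x = -13/2  [line -1·x + 1·y + -17 = 0 ∩ |EA|² = 1/2]
2. E_y = 21/2  [line -1·x + 1·y + -17 = 0 ∩ |EA|² = 1/2]
   → E = (-13/2, 21/2)
3. C_x = 15  [ED · AC = -14 ∩ 2·signedArea(CDA) = 14]
4. C_y = 3  [ED · AC = -14 ∩ 2·signedArea(CDA) = 14]
   → C = (15, 3)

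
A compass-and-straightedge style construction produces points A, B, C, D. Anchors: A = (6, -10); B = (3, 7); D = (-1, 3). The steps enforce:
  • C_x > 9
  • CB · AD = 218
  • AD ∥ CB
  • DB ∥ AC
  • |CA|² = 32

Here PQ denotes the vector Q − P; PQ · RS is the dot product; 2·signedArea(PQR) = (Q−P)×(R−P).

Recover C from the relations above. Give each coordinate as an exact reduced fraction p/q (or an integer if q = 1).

C = (10, -6)

1. C_x = 10  [AD ∥ CB ∩ DB ∥ AC]
2. C_y = -6  [AD ∥ CB ∩ DB ∥ AC]
   → C = (10, -6)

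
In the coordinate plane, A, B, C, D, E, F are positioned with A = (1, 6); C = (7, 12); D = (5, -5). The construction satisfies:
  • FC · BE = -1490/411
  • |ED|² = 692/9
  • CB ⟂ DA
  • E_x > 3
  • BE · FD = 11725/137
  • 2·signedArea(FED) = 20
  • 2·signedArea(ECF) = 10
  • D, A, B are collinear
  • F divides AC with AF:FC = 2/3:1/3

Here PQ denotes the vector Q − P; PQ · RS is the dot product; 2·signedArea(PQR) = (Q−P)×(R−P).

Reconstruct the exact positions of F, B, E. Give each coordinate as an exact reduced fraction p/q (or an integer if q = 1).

B = (-31/137, 1284/137)
E = (11/3, 11/3)
F = (5, 10)

1. F_x = 5  [F divides AC with AF:FC = 2/3:1/3]
2. F_y = 10  [F divides AC with AF:FC = 2/3:1/3]
   → F = (5, 10)
3. B_x = -31/137  [D, A, B are collinear ∩ CB ⟂ DA]
4. B_y = 1284/137  [D, A, B are collinear ∩ CB ⟂ DA]
   → B = (-31/137, 1284/137)
5. E_x = 11/3  [2·signedArea(ECF) = 10 ∩ FC · BE = -1490/411]
6. E_y = 11/3  [2·signedArea(ECF) = 10 ∩ FC · BE = -1490/411]
   → E = (11/3, 11/3)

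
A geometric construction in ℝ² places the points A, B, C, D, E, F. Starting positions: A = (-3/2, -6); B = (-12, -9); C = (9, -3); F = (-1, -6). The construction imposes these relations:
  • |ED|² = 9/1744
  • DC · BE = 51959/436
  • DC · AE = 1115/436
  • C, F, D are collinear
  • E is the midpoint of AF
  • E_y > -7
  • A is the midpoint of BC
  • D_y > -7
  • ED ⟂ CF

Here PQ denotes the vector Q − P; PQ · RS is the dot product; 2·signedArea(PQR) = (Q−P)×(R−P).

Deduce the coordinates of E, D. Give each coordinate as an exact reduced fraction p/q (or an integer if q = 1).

D = (-134/109, -1323/218)
E = (-5/4, -6)

1. E_x = -5/4  [E is the midpoint of AF]
2. E_y = -6  [E is the midpoint of AF]
   → E = (-5/4, -6)
3. D_x = -134/109  [C, F, D are collinear ∩ ED ⟂ CF]
4. D_y = -1323/218  [C, F, D are collinear ∩ ED ⟂ CF]
   → D = (-134/109, -1323/218)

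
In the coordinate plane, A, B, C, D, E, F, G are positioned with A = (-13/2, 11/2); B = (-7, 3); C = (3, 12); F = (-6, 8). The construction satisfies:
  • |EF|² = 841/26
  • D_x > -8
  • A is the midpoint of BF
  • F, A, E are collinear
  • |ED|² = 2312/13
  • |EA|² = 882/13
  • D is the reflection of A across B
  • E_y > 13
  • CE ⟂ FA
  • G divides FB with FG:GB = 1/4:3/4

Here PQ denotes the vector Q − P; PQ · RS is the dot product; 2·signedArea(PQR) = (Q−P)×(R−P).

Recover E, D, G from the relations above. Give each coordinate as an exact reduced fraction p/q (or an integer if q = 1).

1. E_x = -127/26  [F, A, E are collinear ∩ CE ⟂ FA]
2. E_y = 353/26  [F, A, E are collinear ∩ CE ⟂ FA]
   → E = (-127/26, 353/26)
3. D_x = -15/2  [D is the reflection of A across B]
4. D_y = 1/2  [D is the reflection of A across B]
   → D = (-15/2, 1/2)
5. G_x = -25/4  [G divides FB with FG:GB = 1/4:3/4]
6. G_y = 27/4  [G divides FB with FG:GB = 1/4:3/4]
   → G = (-25/4, 27/4)

D = (-15/2, 1/2)
E = (-127/26, 353/26)
G = (-25/4, 27/4)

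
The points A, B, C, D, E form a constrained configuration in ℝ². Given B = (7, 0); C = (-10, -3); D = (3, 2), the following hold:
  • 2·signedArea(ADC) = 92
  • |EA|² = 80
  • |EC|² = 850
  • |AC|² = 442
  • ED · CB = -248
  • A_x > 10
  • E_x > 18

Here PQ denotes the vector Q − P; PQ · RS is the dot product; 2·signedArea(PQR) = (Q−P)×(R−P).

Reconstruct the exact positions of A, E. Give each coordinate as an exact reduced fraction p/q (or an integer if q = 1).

A = (11, -2)
E = (19, -6)

1. A_x = 11  [line 5·x + -13·y + -81 = 0 ∩ |AC|² = 442]
2. A_y = -2  [line 5·x + -13·y + -81 = 0 ∩ |AC|² = 442]
   → A = (11, -2)
3. E_x = 19  [line -17·x + -3·y + 305 = 0 ∩ |EA|² = 80]
4. E_y = -6  [line -17·x + -3·y + 305 = 0 ∩ |EA|² = 80]
   → E = (19, -6)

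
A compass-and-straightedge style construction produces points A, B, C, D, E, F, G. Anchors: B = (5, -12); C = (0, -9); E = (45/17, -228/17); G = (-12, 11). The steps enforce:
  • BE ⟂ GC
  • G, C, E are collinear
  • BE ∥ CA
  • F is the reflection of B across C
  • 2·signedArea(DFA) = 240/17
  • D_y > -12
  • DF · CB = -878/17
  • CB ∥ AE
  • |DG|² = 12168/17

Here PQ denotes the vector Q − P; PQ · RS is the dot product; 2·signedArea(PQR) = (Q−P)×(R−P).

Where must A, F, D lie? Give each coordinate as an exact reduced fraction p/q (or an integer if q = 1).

A = (-40/17, -177/17)
D = (30/17, -203/17)
F = (-5, -6)

1. A_x = -40/17  [CB ∥ AE ∩ BE ∥ CA]
2. A_y = -177/17  [CB ∥ AE ∩ BE ∥ CA]
   → A = (-40/17, -177/17)
3. F_x = -5  [F is the reflection of B across C]
4. F_y = -6  [F is the reflection of B across C]
   → F = (-5, -6)
5. D_x = 30/17  [2·signedArea(DFA) = 240/17 ∩ DF · CB = -878/17]
6. D_y = -203/17  [2·signedArea(DFA) = 240/17 ∩ DF · CB = -878/17]
   → D = (30/17, -203/17)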